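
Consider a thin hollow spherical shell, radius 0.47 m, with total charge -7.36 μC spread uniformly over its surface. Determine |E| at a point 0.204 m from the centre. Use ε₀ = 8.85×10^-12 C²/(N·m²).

E = 0

Take a concentric spherical Gaussian surface of radius r = 0.204 m (inside the shell, r < 0.47 m).
No charge lies within this surface, so Q_enc = 0 and Gauss's law gives E·4πr² = 0 ⇒ E = 0.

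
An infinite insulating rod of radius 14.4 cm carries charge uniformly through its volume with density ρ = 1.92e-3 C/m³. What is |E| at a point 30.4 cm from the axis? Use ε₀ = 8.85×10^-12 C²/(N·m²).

Coaxial Gaussian cylinder, radius r = 30.4 cm, length L (r > 14.4 cm, full cross-section enclosed).
λ_enc = ρ·πR² = (1.92×10^-3)π(0.144)² = 1.251e-4 C/m.
Applying ∮E·dA = Q_enc/ε₀ with the end caps contributing no flux:
E = |λ_enc|/(2πε₀r) = (1.251×10^-4)/(2π·8.85×10^-12·0.304) = 7.40×10^6 N/C.

E = 7.40×10^6 V/m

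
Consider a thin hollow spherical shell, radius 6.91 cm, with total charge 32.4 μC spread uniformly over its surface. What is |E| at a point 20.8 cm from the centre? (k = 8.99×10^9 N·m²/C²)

By spherical symmetry E is radial; choose a Gaussian sphere of radius r = 20.8 cm (r > 6.91 cm).
The entire shell is enclosed: Q_enc = 3.24e-5 C.
Applying ∮E·dA = Q_enc/ε₀ with Φ = E(4πr²):
E = k|Q_enc|/r² = (8.99×10^9)(3.24×10^-5)/(0.208)² = 6.73×10^6 N/C.

6.73e6 N/C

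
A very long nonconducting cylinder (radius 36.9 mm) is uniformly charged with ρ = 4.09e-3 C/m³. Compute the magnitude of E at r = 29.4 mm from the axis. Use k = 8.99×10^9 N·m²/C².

By cylindrical symmetry E is radial; use a coaxial Gaussian cylinder of radius 29.4 mm and length L (r < R).
Enclosed charge per unit length: λ_enc = ρ·πr² = (4.09×10^-3)π(0.0294)² = 1.111×10^-5 C/m.
Gauss's law: E·2πrL = λ_enc L/ε₀.
E = 2k|λ_enc|/r = 2(8.99×10^9)(1.111×10^-5)/(0.0294) = 6.79×10^6 N/C.

|E| ≈ 6.79×10^6 N/C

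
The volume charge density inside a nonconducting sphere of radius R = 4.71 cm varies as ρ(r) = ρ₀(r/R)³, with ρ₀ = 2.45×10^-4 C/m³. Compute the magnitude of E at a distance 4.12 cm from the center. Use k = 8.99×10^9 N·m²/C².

E ≈ 1.27e5 N/C

Use a concentric Gaussian sphere at r = 4.12 cm (r < R).
Q_enc = ∫₀^r ρ(r')·4πr'² dr' = (4πρ₀/R³) ∫₀^r r'^5 dr' = 4πρ₀ r^6/(6·R³) = 2.402×10^-8 C.
By Gauss's law, ∮E·dA = E·4πr² = Q_enc/ε₀.
E = k|Q_enc|/r² = (8.99×10^9)(2.402×10^-8)/(0.0412)² = 1.27×10^5 N/C.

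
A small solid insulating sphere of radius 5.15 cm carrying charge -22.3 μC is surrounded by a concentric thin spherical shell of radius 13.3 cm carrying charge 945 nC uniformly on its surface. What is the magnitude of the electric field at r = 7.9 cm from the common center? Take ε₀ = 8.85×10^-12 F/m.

Take a concentric spherical Gaussian surface of radius r = 7.9 cm (between the bodies, 5.15 cm < r < 13.3 cm).
The shell at 13.3 cm lies outside the Gaussian surface, so Q_enc = -22.3 μC = -2.23×10^-5 C.
By Gauss's law, ∮E·dA = E·4πr² = Q_enc/ε₀.
E = |Q_enc|/(4πε₀r²) = (2.23e-5)/(4π·8.85×10^-12·(0.079)²) = 3.21×10^7 N/C.

|E| ≈ 3.21×10^7 N/C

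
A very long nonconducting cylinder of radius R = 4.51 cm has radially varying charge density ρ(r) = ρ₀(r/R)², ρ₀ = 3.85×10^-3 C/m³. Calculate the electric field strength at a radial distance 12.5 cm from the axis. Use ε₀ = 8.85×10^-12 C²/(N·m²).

By cylindrical symmetry E is radial; use a coaxial Gaussian cylinder of radius 12.5 cm and length L (r > R, full charge per length enclosed).
λ_enc = 2π ∫₀^R ρ₀(r'/R)^2 r' dr' = 2πρ₀R²/4 = 1.23×10^-5 C/m.
Since E is radial and uniform over the curved surface, Φ = E·2πrL = Q_enc/ε₀ = λ_enc L/ε₀.
E = |λ_enc|/(2πε₀r) = (1.23×10^-5)/(2π·8.85×10^-12·0.125) = 1.77e6 N/C.

E = 1.77e6 N/C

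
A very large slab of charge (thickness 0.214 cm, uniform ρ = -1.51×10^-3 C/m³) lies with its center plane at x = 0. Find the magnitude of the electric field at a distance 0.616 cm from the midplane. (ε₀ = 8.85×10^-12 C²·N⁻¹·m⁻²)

The point |x| = 0.616 cm lies outside the slab (half-thickness 0.00107 m). A symmetric pillbox spanning the full slab encloses Q_enc = ρ·d·A.
Flux = 2EA ⇒ E = |ρ|d/(2ε₀), independent of distance outside.
E = (1.51e-3)(0.00214)/(2·8.85×10^-12) = 1.83e5 N/C.

E = 1.83e5 V/m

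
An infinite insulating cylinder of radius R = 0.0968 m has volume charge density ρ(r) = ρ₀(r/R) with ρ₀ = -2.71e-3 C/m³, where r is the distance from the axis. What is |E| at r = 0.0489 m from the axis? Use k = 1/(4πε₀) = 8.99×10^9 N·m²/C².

Take a coaxial cylindrical Gaussian surface of radius r = 0.0489 m and length L (r < R).
Integrating ρ over the cross-section to radius r: λ_enc = (2πρ₀/R) ∫₀^r r'^2 dr' = 2πρ₀ r^3/(3·R) = -6.856×10^-6 C/m.
Since E is radial and uniform over the curved surface, Φ = E·2πrL = Q_enc/ε₀ = λ_enc L/ε₀.
E = 2k|λ_enc|/r = 2(8.99×10^9)(6.856×10^-6)/(0.0489) = 2.52e6 N/C.

E = 2.52×10^6 V/m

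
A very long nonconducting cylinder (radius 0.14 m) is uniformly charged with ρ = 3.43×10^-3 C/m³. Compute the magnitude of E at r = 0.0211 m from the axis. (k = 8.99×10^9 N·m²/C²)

|E| ≈ 4.09e6 V/m

By cylindrical symmetry E is radial; use a coaxial Gaussian cylinder of radius 0.0211 m and length L (r < R).
Charge inside radius r per length L is ρ·πr²·L, so λ_enc = ρπr² = 4.797e-6 C/m.
Applying ∮E·dA = Q_enc/ε₀ with the end caps contributing no flux:
E = 2k|λ_enc|/r = 2(8.99×10^9)(4.797×10^-6)/(0.0211) = 4.09×10^6 N/C.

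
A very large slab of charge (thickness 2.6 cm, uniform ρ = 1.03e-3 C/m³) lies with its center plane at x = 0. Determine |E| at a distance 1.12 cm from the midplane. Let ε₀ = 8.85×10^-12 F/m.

1.30e6 V/m

By symmetry E is perpendicular to the slab. A Gaussian pillbox from −1.12 cm to +1.12 cm (face area A) lies entirely within the slab.
Q_enc = ρ·(2x)·A and flux = 2EA, so 2EA = 2ρxA/ε₀ ⇒ E = |ρ|x/ε₀.
E = (1.03e-3)(0.0112)/(8.85×10^-12) = 1.30e6 N/C.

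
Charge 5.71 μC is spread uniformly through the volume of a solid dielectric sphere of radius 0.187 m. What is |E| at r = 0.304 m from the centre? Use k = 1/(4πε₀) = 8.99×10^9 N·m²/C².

Symmetry ⇒ E = E(r) r̂. Gaussian sphere of radius r = 0.304 m (r > R, so the entire charge is enclosed).
Q_enc = 5.71 μC = 5.71×10^-6 C.
Since E is radial and uniform over the Gaussian sphere, Φ = E·4πr² = Q_enc/ε₀.
E = k|Q_enc|/r² = (8.99×10^9)(5.71×10^-6)/(0.304)² = 5.55e5 N/C.

5.55×10^5 V/m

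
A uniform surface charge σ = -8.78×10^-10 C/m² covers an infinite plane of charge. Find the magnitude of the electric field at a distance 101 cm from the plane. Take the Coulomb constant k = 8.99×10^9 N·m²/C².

|E| = 49.6 N/C

By planar symmetry E is perpendicular to the sheet and uniform; use a Gaussian pillbox with flat faces of area A on each side of the sheet.
Flux Φ = 2EA and Q_enc = σA, so 2EA = σA/ε₀ ⇒ E = |σ|/(2ε₀), independent of distance.
E = 2πk|σ| = 2π(8.99×10^9)(8.78×10^-10) = 49.6 N/C.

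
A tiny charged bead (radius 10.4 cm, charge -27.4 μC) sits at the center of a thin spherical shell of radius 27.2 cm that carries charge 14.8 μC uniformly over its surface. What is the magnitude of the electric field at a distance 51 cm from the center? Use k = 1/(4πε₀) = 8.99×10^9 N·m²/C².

Symmetry ⇒ E = E(r) r̂. Gaussian sphere of radius r = 51 cm (r > 27.2 cm, enclosing both).
Q_enc = (-27.4 μC) + (14.8 μC) = -1.26×10^-5 C.
Since E is radial and uniform over the Gaussian sphere, Φ = E·4πr² = Q_enc/ε₀.
E = k|Q_enc|/r² = (8.99×10^9)(1.26×10^-5)/(0.51)² = 4.36×10^5 N/C.

|E| = 4.36×10^5 N/C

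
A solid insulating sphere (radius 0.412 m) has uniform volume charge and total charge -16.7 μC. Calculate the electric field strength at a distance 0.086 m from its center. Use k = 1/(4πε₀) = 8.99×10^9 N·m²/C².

|E| = 1.85×10^5 N/C

Take a concentric spherical Gaussian surface of radius r = 0.086 m (r < R).
For a uniform sphere the enclosed fraction is (r/R)³, so Q_enc = (-16.7 μC)(0.086/0.412)³ = -1.519e-7 C.
Since E is radial and uniform over the Gaussian sphere, Φ = E·4πr² = Q_enc/ε₀.
E = k|Q_enc|/r² = (8.99×10^9)(1.519×10^-7)/(0.086)² = 1.85e5 N/C.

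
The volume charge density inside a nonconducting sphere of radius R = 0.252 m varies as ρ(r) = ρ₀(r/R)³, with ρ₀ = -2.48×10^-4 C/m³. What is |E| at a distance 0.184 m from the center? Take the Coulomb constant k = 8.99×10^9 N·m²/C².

E = 3.34×10^5 N/C

By spherical symmetry E is radial; choose a Gaussian sphere of radius r = 0.184 m (r < R).
Integrate the density: Q_enc = 4π ∫₀^r ρ₀(r'/R)^3 r'² dr' = 4πρ₀ r^6/(6·R³) = -1.26e-6 C.
Since E is radial and uniform over the Gaussian sphere, Φ = E·4πr² = Q_enc/ε₀.
E = k|Q_enc|/r² = (8.99×10^9)(1.26×10^-6)/(0.184)² = 3.34e5 N/C.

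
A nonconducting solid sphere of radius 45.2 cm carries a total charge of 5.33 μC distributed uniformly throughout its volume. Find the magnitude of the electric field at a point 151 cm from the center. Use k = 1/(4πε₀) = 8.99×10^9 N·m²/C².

By spherical symmetry E is radial; choose a Gaussian sphere of radius r = 151 cm (r > R, so the entire charge is enclosed).
Q_enc = 5.33 μC = 5.33×10^-6 C.
Gauss's law: E·4πr² = Q_enc/ε₀.
E = k|Q_enc|/r² = (8.99×10^9)(5.33×10^-6)/(1.51)² = 2.10e4 N/C.

|E| ≈ 2.10×10^4 V/m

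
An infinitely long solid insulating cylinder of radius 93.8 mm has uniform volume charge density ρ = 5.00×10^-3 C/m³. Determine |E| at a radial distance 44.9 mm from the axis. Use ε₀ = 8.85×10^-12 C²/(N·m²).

|E| ≈ 1.27×10^7 V/m

Choose a coaxial cylinder of radius r = 44.9 mm (arbitrary length L) as the Gaussian surface (r < R).
Enclosed charge per unit length: λ_enc = ρ·πr² = (5.00×10^-3)π(0.0449)² = 3.167×10^-5 C/m.
By Gauss's law (flux through the curved wall only), E·2πrL = λ_enc L/ε₀.
E = |λ_enc|/(2πε₀r) = (3.167×10^-5)/(2π·8.85×10^-12·0.0449) = 1.27e7 N/C.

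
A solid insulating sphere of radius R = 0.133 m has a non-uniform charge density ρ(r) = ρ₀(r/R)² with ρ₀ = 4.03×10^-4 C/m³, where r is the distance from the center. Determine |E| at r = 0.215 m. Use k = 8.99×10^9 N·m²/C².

|E| = 4.63e5 N/C

By spherical symmetry E is radial; choose a Gaussian sphere of radius r = 0.215 m (r > R, all charge enclosed).
Q_enc = 4π ∫₀^R ρ₀(r'/R)^2 r'² dr' = 4πρ₀R³/5 = 2.383e-6 C.
Gauss's law: E·4πr² = Q_enc/ε₀.
E = k|Q_enc|/r² = (8.99×10^9)(2.383×10^-6)/(0.215)² = 4.63×10^5 N/C.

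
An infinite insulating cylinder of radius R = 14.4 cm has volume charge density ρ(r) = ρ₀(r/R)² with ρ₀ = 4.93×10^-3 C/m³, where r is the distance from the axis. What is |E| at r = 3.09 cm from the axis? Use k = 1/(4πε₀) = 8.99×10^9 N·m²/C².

1.98×10^5 N/C

Choose a coaxial cylinder of radius r = 3.09 cm (arbitrary length L) as the Gaussian surface (r < R).
Integrating ρ over the cross-section to radius r: λ_enc = (2πρ₀/R²) ∫₀^r r'^3 dr' = 2πρ₀ r^4/(4·R²) = 3.405e-7 C/m.
Since E is radial and uniform over the curved surface, Φ = E·2πrL = Q_enc/ε₀ = λ_enc L/ε₀.
E = 2k|λ_enc|/r = 2(8.99×10^9)(3.405×10^-7)/(0.0309) = 1.98e5 N/C.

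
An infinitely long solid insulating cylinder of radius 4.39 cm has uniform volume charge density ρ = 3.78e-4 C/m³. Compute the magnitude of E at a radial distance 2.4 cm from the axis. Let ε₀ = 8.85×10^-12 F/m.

Choose a coaxial cylinder of radius r = 2.4 cm (arbitrary length L) as the Gaussian surface (r < R).
Enclosed charge per unit length: λ_enc = ρ·πr² = (3.78e-4)π(0.024)² = 6.84e-7 C/m.
By Gauss's law (flux through the curved wall only), E·2πrL = λ_enc L/ε₀.
E = |λ_enc|/(2πε₀r) = (6.84×10^-7)/(2π·8.85×10^-12·0.024) = 5.13e5 N/C.

5.13×10^5 N/C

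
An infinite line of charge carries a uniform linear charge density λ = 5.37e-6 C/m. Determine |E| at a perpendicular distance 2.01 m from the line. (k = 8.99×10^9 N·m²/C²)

E ≈ 4.80e4 N/C

Coaxial Gaussian cylinder, radius r = 2.01 m, length L.
Q_enc = λL, so λ_enc = 5.37×10^-6 C/m.
Gauss's law: E·2πrL = λ_enc L/ε₀.
E = 2k|λ_enc|/r = 2(8.99×10^9)(5.37e-6)/(2.01) = 4.80×10^4 N/C.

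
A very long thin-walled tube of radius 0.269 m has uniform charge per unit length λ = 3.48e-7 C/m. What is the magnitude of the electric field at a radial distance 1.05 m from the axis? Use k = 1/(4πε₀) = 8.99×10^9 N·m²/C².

Coaxial Gaussian cylinder, radius r = 1.05 m, length L (r > 0.269 m).
The full line charge is enclosed: λ_enc = 3.48×10^-7 C/m.
Applying ∮E·dA = Q_enc/ε₀ with the end caps contributing no flux:
E = 2k|λ_enc|/r = 2(8.99×10^9)(3.48×10^-7)/(1.05) = 5.96e3 N/C.

E = 5.96×10^3 N/C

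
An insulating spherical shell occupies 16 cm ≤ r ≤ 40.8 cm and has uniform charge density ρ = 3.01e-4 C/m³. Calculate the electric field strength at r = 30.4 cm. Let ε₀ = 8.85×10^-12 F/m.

|E| = 2.94×10^6 V/m

Use a concentric Gaussian sphere at r = 30.4 cm (within the shell material, 16 cm < r < 40.8 cm).
Only the shell between 16 cm and r is enclosed: Q_enc = ρ·(4π/3)(r³ − a³) = (3.01×10^-4)·(4π/3)·((0.304)³ − (0.16)³) = 3.026×10^-5 C.
Since E is radial and uniform over the Gaussian sphere, Φ = E·4πr² = Q_enc/ε₀.
E = |Q_enc|/(4πε₀r²) = (3.026×10^-5)/(4π·8.85×10^-12·(0.304)²) = 2.94e6 N/C.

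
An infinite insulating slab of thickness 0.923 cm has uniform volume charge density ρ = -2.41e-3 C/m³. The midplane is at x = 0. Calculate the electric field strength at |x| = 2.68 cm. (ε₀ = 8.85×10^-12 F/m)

The point |x| = 2.68 cm lies outside the slab (half-thickness 0.004615 m). A symmetric pillbox spanning the full slab encloses Q_enc = ρ·d·A.
Flux = 2EA ⇒ E = |ρ|d/(2ε₀), independent of distance outside.
E = (2.41×10^-3)(0.00923)/(2·8.85×10^-12) = 1.26×10^6 N/C.

E = 1.26e6 N/C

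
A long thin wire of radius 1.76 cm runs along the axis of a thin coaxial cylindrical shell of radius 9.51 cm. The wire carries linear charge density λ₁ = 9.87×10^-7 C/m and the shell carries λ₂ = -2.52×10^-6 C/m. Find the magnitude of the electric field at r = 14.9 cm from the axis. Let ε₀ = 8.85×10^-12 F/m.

E ≈ 1.85×10^5 N/C

Choose a coaxial cylinder of radius r = 14.9 cm (arbitrary length L) as the Gaussian surface (r > 9.51 cm, enclosing both).
λ_enc = λ₁ + λ₂ = (9.87×10^-7) + (-2.52e-6) = -1.533×10^-6 C/m.
Gauss's law: E·2πrL = λ_enc L/ε₀.
E = |λ_enc|/(2πε₀r) = (1.533×10^-6)/(2π·8.85×10^-12·0.149) = 1.85×10^5 N/C.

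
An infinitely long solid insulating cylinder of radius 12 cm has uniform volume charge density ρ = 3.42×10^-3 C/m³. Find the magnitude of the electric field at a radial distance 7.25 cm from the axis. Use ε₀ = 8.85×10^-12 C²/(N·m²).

|E| = 1.40×10^7 N/C

Take a coaxial cylindrical Gaussian surface of radius r = 7.25 cm and length L (r < R).
Enclosed charge per unit length: λ_enc = ρ·πr² = (3.42×10^-3)π(0.0725)² = 5.647×10^-5 C/m.
Applying ∮E·dA = Q_enc/ε₀ with the end caps contributing no flux:
E = |λ_enc|/(2πε₀r) = (5.647×10^-5)/(2π·8.85×10^-12·0.0725) = 1.40×10^7 N/C.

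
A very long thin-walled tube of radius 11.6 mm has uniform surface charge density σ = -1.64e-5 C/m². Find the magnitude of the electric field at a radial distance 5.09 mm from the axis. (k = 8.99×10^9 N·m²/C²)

|E| = 0 N/C

Take a coaxial cylindrical Gaussian surface of radius r = 5.09 mm and length L (r < 11.6 mm, inside the shell).
No charge is enclosed, so Gauss's law gives E·2πrL = 0 ⇒ E = 0.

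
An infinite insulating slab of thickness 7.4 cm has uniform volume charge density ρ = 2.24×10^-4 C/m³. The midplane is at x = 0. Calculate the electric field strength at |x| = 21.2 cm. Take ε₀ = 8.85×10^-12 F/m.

|E| = 9.36×10^5 N/C

The point |x| = 21.2 cm lies outside the slab (half-thickness 0.037 m). A symmetric pillbox spanning the full slab encloses Q_enc = ρ·d·A.
Flux = 2EA ⇒ E = |ρ|d/(2ε₀), independent of distance outside.
E = (2.24×10^-4)(0.074)/(2·8.85×10^-12) = 9.36×10^5 N/C.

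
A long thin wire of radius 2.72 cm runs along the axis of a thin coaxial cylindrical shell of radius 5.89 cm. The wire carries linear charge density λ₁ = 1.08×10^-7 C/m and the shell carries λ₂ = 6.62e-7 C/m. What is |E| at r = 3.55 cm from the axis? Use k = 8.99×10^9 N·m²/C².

E = 5.47×10^4 V/m

Choose a coaxial cylinder of radius r = 3.55 cm (arbitrary length L) as the Gaussian surface (between the conductors, 2.72 cm < r < 5.89 cm).
The shell at 5.89 cm lies outside the Gaussian surface, so λ_enc = λ₁ = 1.08×10^-7 C/m.
Gauss's law: E·2πrL = λ_enc L/ε₀.
E = 2k|λ_enc|/r = 2(8.99×10^9)(1.08×10^-7)/(0.0355) = 5.47×10^4 N/C.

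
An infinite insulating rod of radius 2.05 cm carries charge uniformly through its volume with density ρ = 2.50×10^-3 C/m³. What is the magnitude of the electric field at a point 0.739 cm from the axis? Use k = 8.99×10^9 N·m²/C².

E = 1.04×10^6 N/C

By cylindrical symmetry E is radial; use a coaxial Gaussian cylinder of radius 0.739 cm and length L (r < R).
Charge inside radius r per length L is ρ·πr²·L, so λ_enc = ρπr² = 4.289×10^-7 C/m.
Gauss's law: E·2πrL = λ_enc L/ε₀.
E = 2k|λ_enc|/r = 2(8.99×10^9)(4.289×10^-7)/(0.00739) = 1.04×10^6 N/C.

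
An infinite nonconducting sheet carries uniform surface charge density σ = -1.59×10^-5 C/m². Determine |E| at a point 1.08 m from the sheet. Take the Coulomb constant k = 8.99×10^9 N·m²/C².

|E| = 8.98×10^5 N/C

By planar symmetry E is perpendicular to the sheet and uniform; use a Gaussian pillbox with flat faces of area A on each side of the sheet.
Flux Φ = 2EA and Q_enc = σA, so 2EA = σA/ε₀ ⇒ E = |σ|/(2ε₀), independent of distance.
E = 2πk|σ| = 2π(8.99×10^9)(1.59×10^-5) = 8.98×10^5 N/C.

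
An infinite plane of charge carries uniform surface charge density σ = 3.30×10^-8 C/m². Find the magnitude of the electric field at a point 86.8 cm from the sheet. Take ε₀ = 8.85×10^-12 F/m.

The symmetry is planar: E is normal to the sheet and the same magnitude on both sides. Take a pillbox straddling the sheet with end-cap area A.
Only the two end caps contribute flux: Φ = 2EA. With Q_enc = σA, Gauss's law gives E = |σ|/(2ε₀).
E = |σ|/(2ε₀) = (3.30×10^-8)/(2·8.85×10^-12) = 1.86×10^3 N/C.

|E| ≈ 1.86×10^3 N/C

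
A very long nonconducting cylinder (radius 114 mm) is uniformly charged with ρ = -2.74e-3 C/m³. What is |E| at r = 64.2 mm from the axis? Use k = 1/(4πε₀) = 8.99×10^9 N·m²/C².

E ≈ 9.94e6 N/C

By cylindrical symmetry E is radial; use a coaxial Gaussian cylinder of radius 64.2 mm and length L (r < R).
Enclosed charge per unit length: λ_enc = ρ·πr² = (-2.74×10^-3)π(0.0642)² = -3.548×10^-5 C/m.
Gauss's law: E·2πrL = λ_enc L/ε₀.
E = 2k|λ_enc|/r = 2(8.99×10^9)(3.548×10^-5)/(0.0642) = 9.94×10^6 N/C.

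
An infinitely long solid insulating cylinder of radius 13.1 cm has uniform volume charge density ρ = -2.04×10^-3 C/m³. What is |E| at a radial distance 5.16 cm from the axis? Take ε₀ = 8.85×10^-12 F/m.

Choose a coaxial cylinder of radius r = 5.16 cm (arbitrary length L) as the Gaussian surface (r < R).
Charge inside radius r per length L is ρ·πr²·L, so λ_enc = ρπr² = -1.706e-5 C/m.
By Gauss's law (flux through the curved wall only), E·2πrL = λ_enc L/ε₀.
E = |λ_enc|/(2πε₀r) = (1.706×10^-5)/(2π·8.85×10^-12·0.0516) = 5.95e6 N/C.

|E| = 5.95×10^6 V/m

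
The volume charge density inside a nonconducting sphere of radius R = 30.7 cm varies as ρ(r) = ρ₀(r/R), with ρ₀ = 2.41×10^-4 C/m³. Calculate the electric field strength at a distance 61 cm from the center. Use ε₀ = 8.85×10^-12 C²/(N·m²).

E = 5.29×10^5 V/m

By spherical symmetry E is radial; choose a Gaussian sphere of radius r = 61 cm (r > R, all charge enclosed).
Q_enc = 4π ∫₀^R ρ₀(r'/R)^1 r'² dr' = 4πρ₀R³/4 = 2.191×10^-5 C.
Since E is radial and uniform over the Gaussian sphere, Φ = E·4πr² = Q_enc/ε₀.
E = |Q_enc|/(4πε₀r²) = (2.191×10^-5)/(4π·8.85×10^-12·(0.61)²) = 5.29×10^5 N/C.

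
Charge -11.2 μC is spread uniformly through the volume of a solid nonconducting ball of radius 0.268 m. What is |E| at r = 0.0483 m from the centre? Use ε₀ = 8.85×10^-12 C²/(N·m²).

Use a concentric Gaussian sphere at r = 0.0483 m (r < R).
Only the charge within r is enclosed: Q_enc = Q·(r/R)³ = (-11.2 μC)·(0.0483 m/0.268 m)³ = -6.556e-8 C.
Since E is radial and uniform over the Gaussian sphere, Φ = E·4πr² = Q_enc/ε₀.
E = |Q_enc|/(4πε₀r²) = (6.556e-8)/(4π·8.85×10^-12·(0.0483)²) = 2.53×10^5 N/C.

2.53×10^5 N/C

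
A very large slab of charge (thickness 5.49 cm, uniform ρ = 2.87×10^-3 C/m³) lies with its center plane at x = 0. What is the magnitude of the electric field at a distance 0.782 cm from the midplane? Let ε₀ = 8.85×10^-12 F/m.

2.54×10^6 N/C

By symmetry E is perpendicular to the slab. A Gaussian pillbox from −0.782 cm to +0.782 cm (face area A) lies entirely within the slab.
Q_enc = ρ·(2x)·A and flux = 2EA, so 2EA = 2ρxA/ε₀ ⇒ E = |ρ|x/ε₀.
E = (2.87e-3)(0.00782)/(8.85×10^-12) = 2.54×10^6 N/C.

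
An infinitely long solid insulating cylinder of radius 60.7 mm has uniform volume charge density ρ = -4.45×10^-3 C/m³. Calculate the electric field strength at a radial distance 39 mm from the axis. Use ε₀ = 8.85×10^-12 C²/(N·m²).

|E| = 9.81e6 N/C

Choose a coaxial cylinder of radius r = 39 mm (arbitrary length L) as the Gaussian surface (r < R).
Enclosed charge per unit length: λ_enc = ρ·πr² = (-4.45×10^-3)π(0.039)² = -2.126e-5 C/m.
Applying ∮E·dA = Q_enc/ε₀ with the end caps contributing no flux:
E = |λ_enc|/(2πε₀r) = (2.126×10^-5)/(2π·8.85×10^-12·0.039) = 9.81×10^6 N/C.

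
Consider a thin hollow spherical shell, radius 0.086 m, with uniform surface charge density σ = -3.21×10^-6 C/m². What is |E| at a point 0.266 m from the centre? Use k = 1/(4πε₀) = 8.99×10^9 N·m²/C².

Symmetry ⇒ E = E(r) r̂. Gaussian sphere of radius r = 0.266 m (r > 0.086 m).
The entire shell is enclosed: Q_enc = σ·4πR² = (-3.21×10^-6)·4π·(0.086)² = -2.983e-7 C.
Applying ∮E·dA = Q_enc/ε₀ with Φ = E(4πr²):
E = k|Q_enc|/r² = (8.99×10^9)(2.983×10^-7)/(0.266)² = 3.79×10^4 N/C.

|E| = 3.79×10^4 N/C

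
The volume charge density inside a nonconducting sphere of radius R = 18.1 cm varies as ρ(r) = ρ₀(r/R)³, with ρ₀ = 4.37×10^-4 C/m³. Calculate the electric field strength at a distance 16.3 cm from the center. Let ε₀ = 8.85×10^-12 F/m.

E = 9.80×10^5 N/C

By spherical symmetry E is radial; choose a Gaussian sphere of radius r = 16.3 cm (r < R).
Integrate the density: Q_enc = 4π ∫₀^r ρ₀(r'/R)^3 r'² dr' = 4πρ₀ r^6/(6·R³) = 2.895e-6 C.
By Gauss's law, ∮E·dA = E·4πr² = Q_enc/ε₀.
E = |Q_enc|/(4πε₀r²) = (2.895×10^-6)/(4π·8.85×10^-12·(0.163)²) = 9.80e5 N/C.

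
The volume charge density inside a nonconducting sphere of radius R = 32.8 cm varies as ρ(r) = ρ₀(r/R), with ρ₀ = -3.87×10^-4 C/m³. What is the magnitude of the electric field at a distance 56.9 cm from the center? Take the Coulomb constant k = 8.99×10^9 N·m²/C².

Take a concentric spherical Gaussian surface of radius r = 56.9 cm (r > R, all charge enclosed).
Q_enc = 4π ∫₀^R ρ₀(r'/R)^1 r'² dr' = 4πρ₀R³/4 = -4.29×10^-5 C.
By Gauss's law, ∮E·dA = E·4πr² = Q_enc/ε₀.
E = k|Q_enc|/r² = (8.99×10^9)(4.29×10^-5)/(0.569)² = 1.19×10^6 N/C.

E = 1.19×10^6 V/m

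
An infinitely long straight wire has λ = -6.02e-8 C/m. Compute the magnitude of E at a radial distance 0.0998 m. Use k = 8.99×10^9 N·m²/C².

|E| ≈ 1.08e4 V/m

Take a coaxial cylindrical Gaussian surface of radius r = 0.0998 m and length L.
Q_enc = λL, so λ_enc = -6.02e-8 C/m.
Applying ∮E·dA = Q_enc/ε₀ with the end caps contributing no flux:
E = 2k|λ_enc|/r = 2(8.99×10^9)(6.02×10^-8)/(0.0998) = 1.08×10^4 N/C.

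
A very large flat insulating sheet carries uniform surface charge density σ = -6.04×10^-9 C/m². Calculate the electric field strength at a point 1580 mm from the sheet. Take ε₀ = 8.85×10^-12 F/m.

By planar symmetry E is perpendicular to the sheet and uniform; use a Gaussian pillbox with flat faces of area A on each side of the sheet.
Flux Φ = 2EA and Q_enc = σA, so 2EA = σA/ε₀ ⇒ E = |σ|/(2ε₀), independent of distance.
E = |σ|/(2ε₀) = (6.04e-9)/(2·8.85×10^-12) = 341 N/C.

|E| ≈ 341 N/C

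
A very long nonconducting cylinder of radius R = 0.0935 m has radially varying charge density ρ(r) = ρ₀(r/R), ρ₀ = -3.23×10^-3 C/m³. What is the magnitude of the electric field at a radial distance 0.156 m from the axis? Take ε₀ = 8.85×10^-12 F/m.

By cylindrical symmetry E is radial; use a coaxial Gaussian cylinder of radius 0.156 m and length L (r > R, full charge per length enclosed).
λ_enc = 2π ∫₀^R ρ₀(r'/R)^1 r' dr' = 2πρ₀R²/3 = -5.914e-5 C/m.
Since E is radial and uniform over the curved surface, Φ = E·2πrL = Q_enc/ε₀ = λ_enc L/ε₀.
E = |λ_enc|/(2πε₀r) = (5.914e-5)/(2π·8.85×10^-12·0.156) = 6.82×10^6 N/C.

E = 6.82e6 V/m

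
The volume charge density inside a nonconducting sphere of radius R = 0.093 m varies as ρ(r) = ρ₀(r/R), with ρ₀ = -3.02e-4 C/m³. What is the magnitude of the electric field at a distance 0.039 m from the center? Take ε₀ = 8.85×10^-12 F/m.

|E| = 1.40e5 V/m

Symmetry ⇒ E = E(r) r̂. Gaussian sphere of radius r = 0.039 m (r < R).
Integrate the density: Q_enc = 4π ∫₀^r ρ₀(r'/R)^1 r'² dr' = 4πρ₀ r^4/(4·R) = -2.36e-8 C.
Since E is radial and uniform over the Gaussian sphere, Φ = E·4πr² = Q_enc/ε₀.
E = |Q_enc|/(4πε₀r²) = (2.36×10^-8)/(4π·8.85×10^-12·(0.039)²) = 1.40×10^5 N/C.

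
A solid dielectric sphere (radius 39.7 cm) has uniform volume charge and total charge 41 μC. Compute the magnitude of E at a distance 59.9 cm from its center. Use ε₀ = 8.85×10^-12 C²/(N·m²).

By spherical symmetry E is radial; choose a Gaussian sphere of radius r = 59.9 cm (r > R, so the entire charge is enclosed).
Q_enc = 41 μC = 4.10×10^-5 C.
Applying ∮E·dA = Q_enc/ε₀ with Φ = E(4πr²):
E = |Q_enc|/(4πε₀r²) = (4.10×10^-5)/(4π·8.85×10^-12·(0.599)²) = 1.03×10^6 N/C.

E ≈ 1.03×10^6 N/C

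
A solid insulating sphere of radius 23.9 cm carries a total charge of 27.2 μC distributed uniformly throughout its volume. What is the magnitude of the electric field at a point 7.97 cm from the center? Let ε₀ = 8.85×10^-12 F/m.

Use a concentric Gaussian sphere at r = 7.97 cm (r < R).
Only the charge within r is enclosed: Q_enc = Q·(r/R)³ = (27.2 μC)·(7.97 cm/23.9 cm)³ = 1.009e-6 C.
Since E is radial and uniform over the Gaussian sphere, Φ = E·4πr² = Q_enc/ε₀.
E = |Q_enc|/(4πε₀r²) = (1.009e-6)/(4π·8.85×10^-12·(0.0797)²) = 1.43×10^6 N/C.

E ≈ 1.43×10^6 N/C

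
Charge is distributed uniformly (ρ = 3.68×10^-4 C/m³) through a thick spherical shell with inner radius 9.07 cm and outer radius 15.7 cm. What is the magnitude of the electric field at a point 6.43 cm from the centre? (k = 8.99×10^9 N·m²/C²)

Symmetry ⇒ E = E(r) r̂. Gaussian sphere of radius r = 6.43 cm (r < 9.07 cm, inside the empty cavity).
Q_enc = 0 (all charge lies at larger r); Gauss's law gives E = 0.

|E| = 0 N/C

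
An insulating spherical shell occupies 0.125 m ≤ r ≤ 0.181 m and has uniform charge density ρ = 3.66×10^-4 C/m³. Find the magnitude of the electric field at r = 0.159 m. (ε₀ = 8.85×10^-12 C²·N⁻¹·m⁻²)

|E| = 1.13×10^6 V/m

Use a concentric Gaussian sphere at r = 0.159 m (within the shell material, 0.125 m < r < 0.181 m).
Only the shell between 0.125 m and r is enclosed: Q_enc = ρ·(4π/3)(r³ − a³) = (3.66×10^-4)·(4π/3)·((0.159)³ − (0.125)³) = 3.168×10^-6 C.
Gauss's law: E·4πr² = Q_enc/ε₀.
E = |Q_enc|/(4πε₀r²) = (3.168×10^-6)/(4π·8.85×10^-12·(0.159)²) = 1.13e6 N/C.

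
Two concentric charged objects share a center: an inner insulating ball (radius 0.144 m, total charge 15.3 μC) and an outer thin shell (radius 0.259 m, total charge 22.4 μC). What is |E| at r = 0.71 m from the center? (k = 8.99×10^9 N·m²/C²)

Use a concentric Gaussian sphere at r = 0.71 m (r > 0.259 m, enclosing both).
Q_enc = (15.3 μC) + (22.4 μC) = 3.77×10^-5 C.
By Gauss's law, ∮E·dA = E·4πr² = Q_enc/ε₀.
E = k|Q_enc|/r² = (8.99×10^9)(3.77×10^-5)/(0.71)² = 6.72×10^5 N/C.

|E| ≈ 6.72×10^5 N/C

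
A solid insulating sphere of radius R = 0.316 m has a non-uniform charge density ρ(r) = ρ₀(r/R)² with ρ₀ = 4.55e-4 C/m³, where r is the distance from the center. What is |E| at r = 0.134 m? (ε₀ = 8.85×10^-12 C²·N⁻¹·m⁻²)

2.48e5 V/m

Take a concentric spherical Gaussian surface of radius r = 0.134 m (r < R).
Q_enc = ∫₀^r ρ(r')·4πr'² dr' = (4πρ₀/R²) ∫₀^r r'^4 dr' = 4πρ₀ r^5/(5·R²) = 4.948×10^-7 C.
Applying ∮E·dA = Q_enc/ε₀ with Φ = E(4πr²):
E = |Q_enc|/(4πε₀r²) = (4.948×10^-7)/(4π·8.85×10^-12·(0.134)²) = 2.48×10^5 N/C.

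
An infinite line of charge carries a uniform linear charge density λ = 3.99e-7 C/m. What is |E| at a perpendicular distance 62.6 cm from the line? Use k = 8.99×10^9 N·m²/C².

E ≈ 1.15e4 N/C

Take a coaxial cylindrical Gaussian surface of radius r = 62.6 cm and length L.
Q_enc = λL, so λ_enc = 3.99×10^-7 C/m.
Since E is radial and uniform over the curved surface, Φ = E·2πrL = Q_enc/ε₀ = λ_enc L/ε₀.
E = 2k|λ_enc|/r = 2(8.99×10^9)(3.99×10^-7)/(0.626) = 1.15e4 N/C.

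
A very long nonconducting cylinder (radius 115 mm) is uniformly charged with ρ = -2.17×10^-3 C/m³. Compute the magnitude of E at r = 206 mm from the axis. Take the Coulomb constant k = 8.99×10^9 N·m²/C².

By cylindrical symmetry E is radial; use a coaxial Gaussian cylinder of radius 206 mm and length L (r > 115 mm, full cross-section enclosed).
λ_enc = ρ·πR² = (-2.17e-3)π(0.115)² = -9.016e-5 C/m.
By Gauss's law (flux through the curved wall only), E·2πrL = λ_enc L/ε₀.
E = 2k|λ_enc|/r = 2(8.99×10^9)(9.016e-5)/(0.206) = 7.87×10^6 N/C.

E ≈ 7.87×10^6 N/C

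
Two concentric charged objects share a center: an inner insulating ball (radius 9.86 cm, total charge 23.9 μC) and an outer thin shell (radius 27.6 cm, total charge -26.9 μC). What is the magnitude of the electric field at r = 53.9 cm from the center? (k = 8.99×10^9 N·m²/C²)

Take a concentric spherical Gaussian surface of radius r = 53.9 cm (r > 27.6 cm, enclosing both).
Q_enc = (23.9 μC) + (-26.9 μC) = -3.00×10^-6 C.
Applying ∮E·dA = Q_enc/ε₀ with Φ = E(4πr²):
E = k|Q_enc|/r² = (8.99×10^9)(3.00e-6)/(0.539)² = 9.28×10^4 N/C.

E ≈ 9.28×10^4 N/C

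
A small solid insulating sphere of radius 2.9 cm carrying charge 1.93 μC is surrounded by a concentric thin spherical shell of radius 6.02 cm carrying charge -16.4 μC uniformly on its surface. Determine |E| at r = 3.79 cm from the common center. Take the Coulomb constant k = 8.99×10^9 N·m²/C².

1.21×10^7 N/C

Take a concentric spherical Gaussian surface of radius r = 3.79 cm (between the bodies, 2.9 cm < r < 6.02 cm).
The shell at 6.02 cm lies outside the Gaussian surface, so Q_enc = 1.93 μC = 1.93e-6 C.
By Gauss's law, ∮E·dA = E·4πr² = Q_enc/ε₀.
E = k|Q_enc|/r² = (8.99×10^9)(1.93×10^-6)/(0.0379)² = 1.21×10^7 N/C.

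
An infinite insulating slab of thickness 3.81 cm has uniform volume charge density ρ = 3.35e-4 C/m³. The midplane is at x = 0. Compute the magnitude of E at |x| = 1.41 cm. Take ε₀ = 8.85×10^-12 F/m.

5.34e5 V/m

By symmetry E is perpendicular to the slab. A Gaussian pillbox from −1.41 cm to +1.41 cm (face area A) lies entirely within the slab.
Q_enc = ρ·(2x)·A and flux = 2EA, so 2EA = 2ρxA/ε₀ ⇒ E = |ρ|x/ε₀.
E = (3.35×10^-4)(0.0141)/(8.85×10^-12) = 5.34e5 N/C.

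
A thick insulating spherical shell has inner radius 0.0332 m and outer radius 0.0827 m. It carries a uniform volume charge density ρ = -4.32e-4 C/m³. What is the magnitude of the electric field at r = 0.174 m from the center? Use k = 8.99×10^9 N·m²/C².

2.84e5 N/C

Use a concentric Gaussian sphere at r = 0.174 m (r > 0.0827 m, enclosing the whole shell).
Q_enc = ρ·(4π/3)(b³ − a³) = (-4.32×10^-4)·(4π/3)·((0.0827)³ − (0.0332)³) = -9.573e-7 C.
Applying ∮E·dA = Q_enc/ε₀ with Φ = E(4πr²):
E = k|Q_enc|/r² = (8.99×10^9)(9.573e-7)/(0.174)² = 2.84×10^5 N/C.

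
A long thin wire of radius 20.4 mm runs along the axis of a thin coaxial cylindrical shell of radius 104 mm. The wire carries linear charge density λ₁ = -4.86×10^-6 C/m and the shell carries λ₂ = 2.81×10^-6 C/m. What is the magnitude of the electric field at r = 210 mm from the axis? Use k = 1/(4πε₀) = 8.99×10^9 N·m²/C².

Coaxial Gaussian cylinder, radius r = 210 mm, length L (r > 104 mm, enclosing both).
λ_enc = λ₁ + λ₂ = (-4.86×10^-6) + (2.81×10^-6) = -2.05e-6 C/m.
Since E is radial and uniform over the curved surface, Φ = E·2πrL = Q_enc/ε₀ = λ_enc L/ε₀.
E = 2k|λ_enc|/r = 2(8.99×10^9)(2.05×10^-6)/(0.21) = 1.76×10^5 N/C.

1.76e5 N/C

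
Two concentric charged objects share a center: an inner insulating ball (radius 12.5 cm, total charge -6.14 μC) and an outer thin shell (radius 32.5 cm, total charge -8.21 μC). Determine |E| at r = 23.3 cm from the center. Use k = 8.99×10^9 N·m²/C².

Take a concentric spherical Gaussian surface of radius r = 23.3 cm (between the bodies, 12.5 cm < r < 32.5 cm).
The shell at 32.5 cm lies outside the Gaussian surface, so Q_enc = -6.14 μC = -6.14e-6 C.
By Gauss's law, ∮E·dA = E·4πr² = Q_enc/ε₀.
E = k|Q_enc|/r² = (8.99×10^9)(6.14×10^-6)/(0.233)² = 1.02×10^6 N/C.

|E| = 1.02×10^6 N/C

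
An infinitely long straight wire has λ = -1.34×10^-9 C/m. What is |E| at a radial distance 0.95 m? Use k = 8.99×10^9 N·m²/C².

Take a coaxial cylindrical Gaussian surface of radius r = 0.95 m and length L.
Q_enc = λL, so λ_enc = -1.34e-9 C/m.
Applying ∮E·dA = Q_enc/ε₀ with the end caps contributing no flux:
E = 2k|λ_enc|/r = 2(8.99×10^9)(1.34×10^-9)/(0.95) = 25.4 N/C.

E = 25.4 N/C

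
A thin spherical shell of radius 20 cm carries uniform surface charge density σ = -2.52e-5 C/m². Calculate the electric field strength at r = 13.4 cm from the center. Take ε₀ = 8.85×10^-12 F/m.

Symmetry ⇒ E = E(r) r̂. Gaussian sphere of radius r = 13.4 cm (inside the shell, r < 20 cm).
No charge lies within this surface, so Q_enc = 0 and Gauss's law gives E·4πr² = 0 ⇒ E = 0.

|E| = 0 N/C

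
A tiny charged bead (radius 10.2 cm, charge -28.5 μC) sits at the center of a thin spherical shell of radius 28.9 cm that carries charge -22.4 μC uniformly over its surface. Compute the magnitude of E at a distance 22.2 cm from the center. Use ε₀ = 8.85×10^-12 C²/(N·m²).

E ≈ 5.20e6 V/m

By spherical symmetry E is radial; choose a Gaussian sphere of radius r = 22.2 cm (between the bodies, 10.2 cm < r < 28.9 cm).
Only the inner charge is enclosed; the outer shell contributes nothing inside itself. Q_enc = -28.5 μC = -2.85×10^-5 C.
By Gauss's law, ∮E·dA = E·4πr² = Q_enc/ε₀.
E = |Q_enc|/(4πε₀r²) = (2.85e-5)/(4π·8.85×10^-12·(0.222)²) = 5.20e6 N/C.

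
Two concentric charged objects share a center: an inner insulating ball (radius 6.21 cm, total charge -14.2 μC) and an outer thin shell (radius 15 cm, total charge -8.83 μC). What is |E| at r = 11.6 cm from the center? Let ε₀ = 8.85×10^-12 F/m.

Symmetry ⇒ E = E(r) r̂. Gaussian sphere of radius r = 11.6 cm (between the bodies, 6.21 cm < r < 15 cm).
The shell at 15 cm lies outside the Gaussian surface, so Q_enc = -14.2 μC = -1.42e-5 C.
Gauss's law: E·4πr² = Q_enc/ε₀.
E = |Q_enc|/(4πε₀r²) = (1.42e-5)/(4π·8.85×10^-12·(0.116)²) = 9.49e6 N/C.

|E| ≈ 9.49e6 V/m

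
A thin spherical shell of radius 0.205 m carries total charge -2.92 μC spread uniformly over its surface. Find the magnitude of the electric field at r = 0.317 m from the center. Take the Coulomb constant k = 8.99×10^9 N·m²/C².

|E| ≈ 2.61e5 V/m

Use a concentric Gaussian sphere at r = 0.317 m (r > 0.205 m).
The entire shell is enclosed: Q_enc = -2.92×10^-6 C.
Since E is radial and uniform over the Gaussian sphere, Φ = E·4πr² = Q_enc/ε₀.
E = k|Q_enc|/r² = (8.99×10^9)(2.92×10^-6)/(0.317)² = 2.61×10^5 N/C.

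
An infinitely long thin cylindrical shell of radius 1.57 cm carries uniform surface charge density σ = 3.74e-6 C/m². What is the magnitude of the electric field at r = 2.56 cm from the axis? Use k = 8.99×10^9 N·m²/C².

Take a coaxial cylindrical Gaussian surface of radius r = 2.56 cm and length L (r > 1.57 cm).
The whole shell is enclosed: λ_enc = σ·2πR = (3.74×10^-6)·2π·(0.0157) = 3.689×10^-7 C/m.
Applying ∮E·dA = Q_enc/ε₀ with the end caps contributing no flux:
E = 2k|λ_enc|/r = 2(8.99×10^9)(3.689e-7)/(0.0256) = 2.59e5 N/C.

|E| ≈ 2.59e5 V/m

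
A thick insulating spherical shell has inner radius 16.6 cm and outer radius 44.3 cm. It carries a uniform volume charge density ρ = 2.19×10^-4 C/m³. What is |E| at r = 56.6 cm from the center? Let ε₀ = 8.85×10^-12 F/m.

By spherical symmetry E is radial; choose a Gaussian sphere of radius r = 56.6 cm (r > 44.3 cm, enclosing the whole shell).
Q_enc = ρ·(4π/3)(b³ − a³) = (2.19e-4)·(4π/3)·((0.443)³ − (0.166)³) = 7.556e-5 C.
Since E is radial and uniform over the Gaussian sphere, Φ = E·4πr² = Q_enc/ε₀.
E = |Q_enc|/(4πε₀r²) = (7.556×10^-5)/(4π·8.85×10^-12·(0.566)²) = 2.12×10^6 N/C.

2.12×10^6 N/C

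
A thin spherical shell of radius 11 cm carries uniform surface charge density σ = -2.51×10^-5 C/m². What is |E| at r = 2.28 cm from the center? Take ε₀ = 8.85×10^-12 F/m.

By spherical symmetry E is radial; choose a Gaussian sphere of radius r = 2.28 cm (inside the shell, r < 11 cm).
No charge lies within this surface, so Q_enc = 0 and Gauss's law gives E·4πr² = 0 ⇒ E = 0.

|E| = 0 N/C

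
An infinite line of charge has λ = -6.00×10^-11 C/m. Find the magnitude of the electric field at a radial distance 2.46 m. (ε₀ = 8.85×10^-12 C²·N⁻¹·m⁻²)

E = 0.439 N/C

Take a coaxial cylindrical Gaussian surface of radius r = 2.46 m and length L.
Q_enc = λL, so λ_enc = -6.00e-11 C/m.
By Gauss's law (flux through the curved wall only), E·2πrL = λ_enc L/ε₀.
E = |λ_enc|/(2πε₀r) = (6.00×10^-11)/(2π·8.85×10^-12·2.46) = 0.439 N/C.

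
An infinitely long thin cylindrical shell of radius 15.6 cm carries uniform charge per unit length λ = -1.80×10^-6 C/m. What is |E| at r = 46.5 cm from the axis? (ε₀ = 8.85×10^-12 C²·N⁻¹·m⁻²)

Choose a coaxial cylinder of radius r = 46.5 cm (arbitrary length L) as the Gaussian surface (r > 15.6 cm).
The full line charge is enclosed: λ_enc = -1.80e-6 C/m.
Applying ∮E·dA = Q_enc/ε₀ with the end caps contributing no flux:
E = |λ_enc|/(2πε₀r) = (1.80e-6)/(2π·8.85×10^-12·0.465) = 6.96×10^4 N/C.

|E| ≈ 6.96e4 N/C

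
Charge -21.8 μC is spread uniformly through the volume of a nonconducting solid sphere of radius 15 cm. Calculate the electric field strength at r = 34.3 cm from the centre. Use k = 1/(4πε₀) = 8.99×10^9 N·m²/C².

By spherical symmetry E is radial; choose a Gaussian sphere of radius r = 34.3 cm (r > R, so the entire charge is enclosed).
Q_enc = -21.8 μC = -2.18e-5 C.
Gauss's law: E·4πr² = Q_enc/ε₀.
E = k|Q_enc|/r² = (8.99×10^9)(2.18×10^-5)/(0.343)² = 1.67×10^6 N/C.

|E| = 1.67×10^6 N/C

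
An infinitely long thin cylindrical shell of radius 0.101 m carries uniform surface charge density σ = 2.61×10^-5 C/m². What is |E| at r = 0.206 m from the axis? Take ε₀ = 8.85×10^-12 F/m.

|E| ≈ 1.45e6 N/C

Coaxial Gaussian cylinder, radius r = 0.206 m, length L (r > 0.101 m).
The whole shell is enclosed: λ_enc = σ·2πR = (2.61×10^-5)·2π·(0.101) = 1.656×10^-5 C/m.
Gauss's law: E·2πrL = λ_enc L/ε₀.
E = |λ_enc|/(2πε₀r) = (1.656e-5)/(2π·8.85×10^-12·0.206) = 1.45e6 N/C.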